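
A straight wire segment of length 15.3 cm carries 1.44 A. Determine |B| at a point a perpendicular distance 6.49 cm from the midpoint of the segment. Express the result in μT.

B ≈ 3.38 μT

For a finite straight segment, B = (μ₀I/4πd)(sinθ₁ + sinθ₂), where θ₁, θ₂ are the angles from the perpendicular to each end.
The perpendicular from the point meets the wire at its midpoint, so each end is L/2 = 0.0765 m away along the wire.
sinθ₁ = 0.0765/√(0.0765²+0.0649²) = 0.7626; sinθ₂ = 0.0765/√(0.0765²+0.0649²) = 0.7626.
B = (4π×10⁻⁷ × 1.44) / (4π × 0.0649) × (0.7626 + 0.7626) = 3.38×10⁻⁶ T.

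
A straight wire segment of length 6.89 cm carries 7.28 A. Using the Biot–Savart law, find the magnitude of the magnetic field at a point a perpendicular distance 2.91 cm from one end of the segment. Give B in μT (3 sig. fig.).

B ≈ 23.0 μT

For a finite straight segment, B = (μ₀I/4πd)(sinθ₁ + sinθ₂), where θ₁, θ₂ are the angles from the perpendicular to each end.
The perpendicular foot is at one end, so the two end-offsets along the wire are 0 and L = 0.0689 m.
sinθ₁ = 0/√(0²+0.0291²) = 0.0000; sinθ₂ = 0.0689/√(0.0689²+0.0291²) = 0.9212.
B = (4π×10⁻⁷ × 7.28) / (4π × 0.0291) × (0.0000 + 0.9212) = 2.30×10⁻⁵ T.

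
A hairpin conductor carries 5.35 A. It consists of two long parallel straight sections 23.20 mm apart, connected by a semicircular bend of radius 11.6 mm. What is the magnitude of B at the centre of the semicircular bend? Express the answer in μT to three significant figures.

B ≈ 237 μT

The semicircular arc contributes B_arc = μ₀I·π/(4πR) = μ₀I/(4R) = 1.45×10⁻⁴ T.
Each semi-infinite lead is at perpendicular distance R = 0.0116 m from the centre, with the perpendicular foot at its near end, so it contributes μ₀I/(4πR); both point the same way, together 9.22×10⁻⁵ T.
Arc and leads all point the same direction: B = 1.45×10⁻⁴ + 9.22×10⁻⁵ = 2.37×10⁻⁴ T.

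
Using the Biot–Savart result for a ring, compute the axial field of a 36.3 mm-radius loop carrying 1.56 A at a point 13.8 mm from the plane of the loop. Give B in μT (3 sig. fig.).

On the axis of a circular loop, B = μ₀IR² / [2(R²+z²)^(3/2)].
R² + z² = (0.0363)² + (0.0138)² = 0.001508 m², and (R²+z²)^(3/2) = 5.86×10⁻⁵ m³.
B = (4π×10⁻⁷ × 1.56 × 0.001318) / (2 × 5.86×10⁻⁵) = 2.21×10⁻⁵ T.

B ≈ 22.1 μT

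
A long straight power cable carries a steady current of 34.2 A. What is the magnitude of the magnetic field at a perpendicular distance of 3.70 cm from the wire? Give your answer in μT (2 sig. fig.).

For an infinitely long straight wire, B = μ₀I/(2πd).
B = (4π×10⁻⁷ × 34.2) / (2π × 0.037) = 1.85×10⁻⁴ T.

B ≈ 180 μT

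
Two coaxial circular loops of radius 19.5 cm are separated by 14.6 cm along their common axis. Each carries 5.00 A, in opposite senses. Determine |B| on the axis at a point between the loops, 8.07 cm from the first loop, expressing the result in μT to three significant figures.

Each loop contributes B = μ₀IR²/[2(R²+z²)^(3/2)] on the axis, with z measured from that loop.
Loop 1 (z = 0.0807 m): B₁ = 1.27×10⁻⁵ T. Loop 2 (z = 0.0653 m): B₂ = 1.37×10⁻⁵ T.
The fields oppose: B = |B₁ − B₂| = 1.03×10⁻⁶ T.

B ≈ 1.03 μT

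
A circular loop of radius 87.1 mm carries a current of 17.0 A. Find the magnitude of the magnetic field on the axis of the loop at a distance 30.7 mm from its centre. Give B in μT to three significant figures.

On the axis of a circular loop, B = μ₀IR² / [2(R²+z²)^(3/2)].
R² + z² = (0.0871)² + (0.0307)² = 0.008529 m², and (R²+z²)^(3/2) = 7.88×10⁻⁴ m³.
B = (4π×10⁻⁷ × 17.0 × 0.007586) / (2 × 7.88×10⁻⁴) = 1.03×10⁻⁴ T.

B ≈ 103 μT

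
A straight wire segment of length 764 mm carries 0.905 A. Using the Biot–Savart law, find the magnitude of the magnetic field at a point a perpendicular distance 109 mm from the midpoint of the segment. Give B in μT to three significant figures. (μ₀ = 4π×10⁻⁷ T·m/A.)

For a finite straight segment, B = (μ₀I/4πd)(sinθ₁ + sinθ₂), where θ₁, θ₂ are the angles from the perpendicular to each end.
The perpendicular from the point meets the wire at its midpoint, so each end is L/2 = 0.382 m away along the wire.
sinθ₁ = 0.382/√(0.382²+0.109²) = 0.9616; sinθ₂ = 0.382/√(0.382²+0.109²) = 0.9616.
B = (4π×10⁻⁷ × 0.905) / (4π × 0.109) × (0.9616 + 0.9616) = 1.60×10⁻⁶ T.

B ≈ 1.60 μT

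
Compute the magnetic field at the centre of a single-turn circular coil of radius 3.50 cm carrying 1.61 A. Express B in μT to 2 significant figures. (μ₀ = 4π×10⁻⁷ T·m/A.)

B ≈ 29 μT

At the centre of a circular loop the Biot–Savart law gives B = μ₀I/(2R).
B = (4π×10⁻⁷ × 1.61) / (2 × 0.035) = 2.89×10⁻⁵ T.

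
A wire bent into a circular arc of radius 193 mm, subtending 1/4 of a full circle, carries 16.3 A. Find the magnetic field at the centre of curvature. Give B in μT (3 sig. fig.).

B ≈ 13.3 μT

The Biot–Savart field of a circular arc at its centre is B = μ₀Iφ/(4πR), with φ = 1.571 rad.
B = (4π×10⁻⁷ × 16.3 × 1.571) / (4π × 0.193) = 1.33×10⁻⁵ T.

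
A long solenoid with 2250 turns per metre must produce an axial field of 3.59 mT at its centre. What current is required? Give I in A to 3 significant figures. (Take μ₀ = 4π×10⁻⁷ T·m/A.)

Inside a long solenoid B = μ₀nI with n = 2250 m⁻¹, so I = B/(μ₀n).
I = 3.59×10⁻³ / (4π×10⁻⁷ × 2250) = 1.27 A.

I ≈ 1.27 A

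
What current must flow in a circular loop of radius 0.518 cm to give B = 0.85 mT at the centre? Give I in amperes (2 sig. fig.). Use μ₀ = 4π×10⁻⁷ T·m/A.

At the centre of a circular loop B = μ₀I/(2R), so I = 2RB/μ₀.
With R = 0.00518 m, I = 2 × 0.00518 × 8.50×10⁻⁴ / (4π×10⁻⁷) = 7.01 A.

I ≈ 7.0 A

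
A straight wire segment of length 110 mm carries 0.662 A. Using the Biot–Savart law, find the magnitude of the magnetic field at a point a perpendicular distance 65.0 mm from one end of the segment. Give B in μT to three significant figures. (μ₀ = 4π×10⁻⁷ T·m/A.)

For a finite straight segment, B = (μ₀I/4πd)(sinθ₁ + sinθ₂), where θ₁, θ₂ are the angles from the perpendicular to each end.
The perpendicular foot is at one end, so the two end-offsets along the wire are 0 and L = 0.11 m.
sinθ₁ = 0/√(0²+0.065²) = 0.0000; sinθ₂ = 0.11/√(0.11²+0.065²) = 0.8609.
B = (4π×10⁻⁷ × 0.662) / (4π × 0.065) × (0.0000 + 0.8609) = 8.77×10⁻⁷ T.

B ≈ 0.877 μT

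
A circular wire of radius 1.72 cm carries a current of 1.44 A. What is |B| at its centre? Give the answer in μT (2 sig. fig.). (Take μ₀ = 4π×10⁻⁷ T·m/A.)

At the centre of a circular loop the Biot–Savart law gives B = μ₀I/(2R).
B = (4π×10⁻⁷ × 1.44) / (2 × 0.0172) = 5.26×10⁻⁵ T.

B ≈ 53 μT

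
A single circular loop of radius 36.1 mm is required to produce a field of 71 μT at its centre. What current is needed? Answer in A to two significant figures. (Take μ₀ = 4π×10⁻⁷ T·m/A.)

I ≈ 4.1 A

At the centre of a circular loop B = μ₀I/(2R), so I = 2RB/μ₀.
With R = 0.0361 m, I = 2 × 0.0361 × 7.10×10⁻⁵ / (4π×10⁻⁷) = 4.08 A.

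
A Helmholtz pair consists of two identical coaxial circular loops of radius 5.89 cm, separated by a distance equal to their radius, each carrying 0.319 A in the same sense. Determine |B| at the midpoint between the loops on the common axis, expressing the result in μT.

B ≈ 4.87 μT

Each loop contributes B = μ₀IR²/[2(R²+z²)^(3/2)] on the axis, with z measured from that loop.
Loop 1 (z = 0.02945 m): B₁ = 2.43×10⁻⁶ T. Loop 2 (z = 0.02945 m): B₂ = 2.43×10⁻⁶ T.
The fields add: B = B₁ + B₂ = 4.87×10⁻⁶ T.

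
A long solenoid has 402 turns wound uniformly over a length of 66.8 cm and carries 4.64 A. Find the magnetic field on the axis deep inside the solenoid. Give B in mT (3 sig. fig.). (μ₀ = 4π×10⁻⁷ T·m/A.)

B ≈ 3.51 mT

Inside a long solenoid, B = μ₀nI with n = 601.8 turns/m.
B = 4π×10⁻⁷ × 601.8 × 4.64 = 3.51×10⁻³ T.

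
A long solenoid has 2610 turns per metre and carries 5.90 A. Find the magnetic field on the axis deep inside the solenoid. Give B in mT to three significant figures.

Inside a long solenoid, B = μ₀nI with n = 2610 turns/m.
B = 4π×10⁻⁷ × 2610 × 5.90 = 1.94×10⁻² T.

B ≈ 19.4 mT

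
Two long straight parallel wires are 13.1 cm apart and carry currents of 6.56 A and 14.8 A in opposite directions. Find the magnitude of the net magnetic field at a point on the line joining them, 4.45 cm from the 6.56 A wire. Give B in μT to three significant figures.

B ≈ 63.7 μT

Each long wire gives B = μ₀I/(2πd). Distances are d₁ = 0.0445 m and d₂ = 0.0865 m.
B₁ = 2.95×10⁻⁵ T, B₂ = 3.42×10⁻⁵ T.
Between antiparallel currents both contributions point the same way, so they add. B = B₁ + B₂ = 2.95×10⁻⁵ + 3.42×10⁻⁵ = 6.37×10⁻⁵ T.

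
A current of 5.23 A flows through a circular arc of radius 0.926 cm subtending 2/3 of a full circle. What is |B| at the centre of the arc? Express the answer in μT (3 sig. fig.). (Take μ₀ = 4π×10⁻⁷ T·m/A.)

B ≈ 237 μT

The Biot–Savart field of a circular arc at its centre is B = μ₀Iφ/(4πR), with φ = 4.189 rad.
B = (4π×10⁻⁷ × 5.23 × 4.189) / (4π × 0.00926) = 2.37×10⁻⁴ T.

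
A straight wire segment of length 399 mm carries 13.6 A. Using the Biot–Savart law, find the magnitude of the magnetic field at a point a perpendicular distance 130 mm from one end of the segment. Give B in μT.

B ≈ 9.95 μT

For a finite straight segment, B = (μ₀I/4πd)(sinθ₁ + sinθ₂), where θ₁, θ₂ are the angles from the perpendicular to each end.
The perpendicular foot is at one end, so the two end-offsets along the wire are 0 and L = 0.399 m.
sinθ₁ = 0/√(0²+0.13²) = 0.0000; sinθ₂ = 0.399/√(0.399²+0.13²) = 0.9508.
B = (4π×10⁻⁷ × 13.6) / (4π × 0.13) × (0.0000 + 0.9508) = 9.95×10⁻⁶ T.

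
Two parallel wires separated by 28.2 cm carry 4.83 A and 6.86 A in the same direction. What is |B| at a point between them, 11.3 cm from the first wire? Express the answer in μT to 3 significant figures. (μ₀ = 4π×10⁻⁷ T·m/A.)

Each long wire gives B = μ₀I/(2πd). Distances are d₁ = 0.113 m and d₂ = 0.169 m.
B₁ = 8.55×10⁻⁶ T, B₂ = 8.12×10⁻⁶ T.
Between parallel currents the two contributions point in opposite directions, so they subtract. B = |B₁ − B₂| = |8.55×10⁻⁶ − 8.12×10⁻⁶| = 4.30×10⁻⁷ T.

B ≈ 0.430 μT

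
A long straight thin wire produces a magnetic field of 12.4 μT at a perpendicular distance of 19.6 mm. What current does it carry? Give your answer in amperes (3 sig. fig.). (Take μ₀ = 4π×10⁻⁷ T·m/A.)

I ≈ 1.22 A

For a long straight wire B = μ₀I/(2πd), so I = 2πdB/μ₀.
I = 2π × 0.0196 × 1.24×10⁻⁵ / (4π×10⁻⁷) = 1.22 A.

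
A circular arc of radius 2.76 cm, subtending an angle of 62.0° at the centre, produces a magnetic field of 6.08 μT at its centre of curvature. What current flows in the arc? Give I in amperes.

I ≈ 1.55 A

For a circular arc, B = μ₀Iφ/(4πR) with φ in radians; here φ = 1.082 rad.
So I = 4πRB/(μ₀φ) = 4π × 0.0276 × 6.08×10⁻⁶ / (4π×10⁻⁷ × 1.082) = 1.55 A.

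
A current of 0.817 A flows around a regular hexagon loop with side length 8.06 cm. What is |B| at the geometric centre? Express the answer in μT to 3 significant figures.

B ≈ 7.02 μT

Each side is a finite straight segment at perpendicular distance d = a/(2 tan(π/6)) = 0.0698 m from the centre, with end-angles ±π/6.
One side contributes B₁ = (μ₀I/4πd)·2 sin(π/6) = 1.17×10⁻⁶ T.
All 6 sides add in the same direction: B = 6 × 1.17×10⁻⁶ = 7.02×10⁻⁶ T.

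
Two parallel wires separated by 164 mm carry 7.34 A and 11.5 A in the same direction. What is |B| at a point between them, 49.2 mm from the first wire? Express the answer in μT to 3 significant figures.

B ≈ 9.80 μT

Each long wire gives B = μ₀I/(2πd). Distances are d₁ = 0.0492 m and d₂ = 0.1148 m.
B₁ = 2.98×10⁻⁵ T, B₂ = 2.00×10⁻⁵ T.
Between parallel currents the two contributions point in opposite directions, so they subtract. B = |B₁ − B₂| = |2.98×10⁻⁵ − 2.00×10⁻⁵| = 9.80×10⁻⁶ T.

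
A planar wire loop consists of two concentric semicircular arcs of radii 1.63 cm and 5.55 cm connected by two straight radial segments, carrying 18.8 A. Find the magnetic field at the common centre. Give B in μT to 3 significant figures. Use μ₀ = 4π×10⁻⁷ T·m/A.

B ≈ 256 μT

The radial connectors point toward the centre, so dl × r̂ = 0 and they contribute nothing.
Each semicircle gives μ₀I/(4R): inner arc 3.62×10⁻⁴ T, outer arc 1.06×10⁻⁴ T.
The two arcs carry current in opposite angular senses, so their fields oppose: B = |3.62×10⁻⁴ − 1.06×10⁻⁴| = 2.56×10⁻⁴ T.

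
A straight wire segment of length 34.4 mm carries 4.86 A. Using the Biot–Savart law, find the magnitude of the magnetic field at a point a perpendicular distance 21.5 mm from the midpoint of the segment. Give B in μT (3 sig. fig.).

B ≈ 28.2 μT

For a finite straight segment, B = (μ₀I/4πd)(sinθ₁ + sinθ₂), where θ₁, θ₂ are the angles from the perpendicular to each end.
The perpendicular from the point meets the wire at its midpoint, so each end is L/2 = 0.0172 m away along the wire.
sinθ₁ = 0.0172/√(0.0172²+0.0215²) = 0.6247; sinθ₂ = 0.0172/√(0.0172²+0.0215²) = 0.6247.
B = (4π×10⁻⁷ × 4.86) / (4π × 0.0215) × (0.6247 + 0.6247) = 2.82×10⁻⁵ T.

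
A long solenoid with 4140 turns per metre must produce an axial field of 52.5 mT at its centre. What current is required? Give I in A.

I ≈ 10.1 A

Inside a long solenoid B = μ₀nI with n = 4140 m⁻¹, so I = B/(μ₀n).
I = 5.25×10⁻² / (4π×10⁻⁷ × 4140) = 10.1 A.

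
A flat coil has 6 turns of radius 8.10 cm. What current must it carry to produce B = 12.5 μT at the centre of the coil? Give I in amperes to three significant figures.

I ≈ 0.269 A

For an N-turn coil, B = Nμ₀I/(2R) with R = 0.081 m, so I = 2RB/(Nμ₀) = 2 × 0.081 × 1.25×10⁻⁵ / (6 × 4π×10⁻⁷) = 0.269 A.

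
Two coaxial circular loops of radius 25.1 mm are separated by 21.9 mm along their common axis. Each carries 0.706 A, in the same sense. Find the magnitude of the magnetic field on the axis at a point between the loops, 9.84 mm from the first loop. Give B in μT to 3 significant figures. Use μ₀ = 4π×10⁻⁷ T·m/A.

B ≈ 27.2 μT

Each loop contributes B = μ₀IR²/[2(R²+z²)^(3/2)] on the axis, with z measured from that loop.
Loop 1 (z = 0.00984 m): B₁ = 1.43×10⁻⁵ T. Loop 2 (z = 0.01206 m): B₂ = 1.29×10⁻⁵ T.
The fields add: B = B₁ + B₂ = 2.72×10⁻⁵ T.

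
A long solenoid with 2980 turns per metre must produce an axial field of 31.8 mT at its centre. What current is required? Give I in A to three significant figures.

Inside a long solenoid B = μ₀nI with n = 2980 m⁻¹, so I = B/(μ₀n).
I = 3.18×10⁻² / (4π×10⁻⁷ × 2980) = 8.49 A.

I ≈ 8.49 A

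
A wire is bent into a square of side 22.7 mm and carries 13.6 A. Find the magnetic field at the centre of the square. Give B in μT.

Each side is a finite straight segment at perpendicular distance d = a/(2 tan(π/4)) = 0.01135 m from the centre, with end-angles ±π/4.
One side contributes B₁ = (μ₀I/4πd)·2 sin(π/4) = 1.69×10⁻⁴ T.
All 4 sides add in the same direction: B = 4 × 1.69×10⁻⁴ = 6.78×10⁻⁴ T.

B ≈ 678 μT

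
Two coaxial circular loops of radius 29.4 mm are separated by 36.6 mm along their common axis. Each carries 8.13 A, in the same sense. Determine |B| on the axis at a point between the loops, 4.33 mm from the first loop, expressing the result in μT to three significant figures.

Each loop contributes B = μ₀IR²/[2(R²+z²)^(3/2)] on the axis, with z measured from that loop.
Loop 1 (z = 0.00433 m): B₁ = 1.68×10⁻⁴ T. Loop 2 (z = 0.03227 m): B₂ = 5.31×10⁻⁵ T.
The fields add: B = B₁ + B₂ = 2.21×10⁻⁴ T.

B ≈ 221 μT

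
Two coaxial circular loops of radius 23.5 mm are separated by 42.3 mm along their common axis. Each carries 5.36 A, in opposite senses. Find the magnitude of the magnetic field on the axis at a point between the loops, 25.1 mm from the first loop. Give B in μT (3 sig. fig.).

Each loop contributes B = μ₀IR²/[2(R²+z²)^(3/2)] on the axis, with z measured from that loop.
Loop 1 (z = 0.0251 m): B₁ = 4.58×10⁻⁵ T. Loop 2 (z = 0.0172 m): B₂ = 7.53×10⁻⁵ T.
The fields oppose: B = |B₁ − B₂| = 2.96×10⁻⁵ T.

B ≈ 29.6 μT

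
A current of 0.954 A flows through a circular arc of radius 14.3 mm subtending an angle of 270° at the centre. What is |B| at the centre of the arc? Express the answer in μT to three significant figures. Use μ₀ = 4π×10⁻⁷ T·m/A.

B ≈ 31.4 μT

The Biot–Savart field of a circular arc at its centre is B = μ₀Iφ/(4πR), with φ = 4.712 rad.
B = (4π×10⁻⁷ × 0.954 × 4.712) / (4π × 0.0143) = 3.14×10⁻⁵ T.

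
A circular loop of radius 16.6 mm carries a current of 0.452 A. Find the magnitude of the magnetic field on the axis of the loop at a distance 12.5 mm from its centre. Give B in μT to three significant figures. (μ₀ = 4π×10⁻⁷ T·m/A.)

B ≈ 8.72 μT

On the axis of a circular loop, B = μ₀IR² / [2(R²+z²)^(3/2)].
R² + z² = (0.0166)² + (0.0125)² = 0.0004318 m², and (R²+z²)^(3/2) = 8.97×10⁻⁶ m³.
B = (4π×10⁻⁷ × 0.452 × 0.0002756) / (2 × 8.97×10⁻⁶) = 8.72×10⁻⁶ T.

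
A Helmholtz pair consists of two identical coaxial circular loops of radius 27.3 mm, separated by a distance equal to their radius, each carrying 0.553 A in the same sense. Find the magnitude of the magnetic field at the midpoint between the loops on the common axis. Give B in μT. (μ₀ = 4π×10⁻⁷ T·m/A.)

Each loop contributes B = μ₀IR²/[2(R²+z²)^(3/2)] on the axis, with z measured from that loop.
Loop 1 (z = 0.01365 m): B₁ = 9.11×10⁻⁶ T. Loop 2 (z = 0.01365 m): B₂ = 9.11×10⁻⁶ T.
The fields add: B = B₁ + B₂ = 1.82×10⁻⁵ T.

B ≈ 18.2 μT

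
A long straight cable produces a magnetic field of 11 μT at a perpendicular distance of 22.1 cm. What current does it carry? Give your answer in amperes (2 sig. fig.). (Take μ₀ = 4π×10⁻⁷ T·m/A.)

I ≈ 12 A

For a long straight wire B = μ₀I/(2πd), so I = 2πdB/μ₀.
I = 2π × 0.221 × 1.10×10⁻⁵ / (4π×10⁻⁷) = 12.2 A.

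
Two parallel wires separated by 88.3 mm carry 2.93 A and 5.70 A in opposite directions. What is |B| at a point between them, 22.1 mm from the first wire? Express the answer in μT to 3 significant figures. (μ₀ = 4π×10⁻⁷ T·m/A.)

Each long wire gives B = μ₀I/(2πd). Distances are d₁ = 0.0221 m and d₂ = 0.0662 m.
B₁ = 2.65×10⁻⁵ T, B₂ = 1.72×10⁻⁵ T.
Between antiparallel currents both contributions point the same way, so they add. B = B₁ + B₂ = 2.65×10⁻⁵ + 1.72×10⁻⁵ = 4.37×10⁻⁵ T.

B ≈ 43.7 μT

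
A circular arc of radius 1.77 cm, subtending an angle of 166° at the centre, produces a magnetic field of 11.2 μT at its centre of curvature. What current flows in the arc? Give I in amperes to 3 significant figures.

I ≈ 0.684 A

For a circular arc, B = μ₀Iφ/(4πR) with φ in radians; here φ = 2.897 rad.
So I = 4πRB/(μ₀φ) = 4π × 0.0177 × 1.12×10⁻⁵ / (4π×10⁻⁷ × 2.897) = 0.684 A.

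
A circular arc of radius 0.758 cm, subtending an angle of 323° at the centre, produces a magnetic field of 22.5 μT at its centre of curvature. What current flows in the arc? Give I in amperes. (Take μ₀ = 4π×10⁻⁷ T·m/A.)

For a circular arc, B = μ₀Iφ/(4πR) with φ in radians; here φ = 5.637 rad.
So I = 4πRB/(μ₀φ) = 4π × 0.00758 × 2.25×10⁻⁵ / (4π×10⁻⁷ × 5.637) = 0.303 A.

I ≈ 0.303 A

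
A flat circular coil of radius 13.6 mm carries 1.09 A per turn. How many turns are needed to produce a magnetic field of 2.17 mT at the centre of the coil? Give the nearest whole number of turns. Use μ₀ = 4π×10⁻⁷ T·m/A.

For an N-turn coil, B = Nμ₀I/(2R). A single turn gives B₁ = 5.04×10⁻⁵ T with R = 0.0136 m.
N = B/B₁ = 2.17×10⁻³ / 5.04×10⁻⁵ = 43.09.

N = 43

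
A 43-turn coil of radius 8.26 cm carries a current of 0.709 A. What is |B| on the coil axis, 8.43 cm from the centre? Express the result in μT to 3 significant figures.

For an N-turn flat coil, B = Nμ₀IR²/[2(R²+z²)^(3/2)] with R = 0.0826 m, z = 0.0843 m.
B = 43 × 1.85×10⁻⁶ T = 7.95×10⁻⁵ T.

B ≈ 79.5 μT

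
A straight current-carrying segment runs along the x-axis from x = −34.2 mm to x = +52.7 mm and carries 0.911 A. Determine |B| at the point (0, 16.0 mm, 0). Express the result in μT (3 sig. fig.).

For a finite straight segment, B = (μ₀I/4πd)(sinθ₁ + sinθ₂), where θ₁, θ₂ are the angles from the perpendicular to each end.
The perpendicular distance is d = 0.016 m; the end-offsets along the wire are a = 0.0342 m and b = 0.0527 m.
sinθ₁ = 0.0342/√(0.0342²+0.016²) = 0.9058; sinθ₂ = 0.0527/√(0.0527²+0.016²) = 0.9569.
B = (4π×10⁻⁷ × 0.911) / (4π × 0.016) × (0.9058 + 0.9569) = 1.06×10⁻⁵ T.

B ≈ 10.6 μT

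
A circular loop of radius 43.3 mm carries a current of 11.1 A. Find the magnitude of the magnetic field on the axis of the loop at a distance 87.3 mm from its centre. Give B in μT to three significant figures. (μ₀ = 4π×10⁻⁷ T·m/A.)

On the axis of a circular loop, B = μ₀IR² / [2(R²+z²)^(3/2)].
R² + z² = (0.0433)² + (0.0873)² = 0.009496 m², and (R²+z²)^(3/2) = 9.25×10⁻⁴ m³.
B = (4π×10⁻⁷ × 11.1 × 0.001875) / (2 × 9.25×10⁻⁴) = 1.41×10⁻⁵ T.

B ≈ 14.1 μT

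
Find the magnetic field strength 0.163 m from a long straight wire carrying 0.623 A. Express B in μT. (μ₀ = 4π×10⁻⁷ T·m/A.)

B ≈ 0.764 μT

For an infinitely long straight wire, B = μ₀I/(2πd).
B = (4π×10⁻⁷ × 0.623) / (2π × 0.163) = 7.64×10⁻⁷ T.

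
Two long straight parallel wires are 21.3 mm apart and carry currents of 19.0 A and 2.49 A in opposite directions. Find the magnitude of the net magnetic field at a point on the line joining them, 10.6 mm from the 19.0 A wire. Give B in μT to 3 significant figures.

Each long wire gives B = μ₀I/(2πd). Distances are d₁ = 0.0106 m and d₂ = 0.0107 m.
B₁ = 3.58×10⁻⁴ T, B₂ = 4.65×10⁻⁵ T.
Between antiparallel currents both contributions point the same way, so they add. B = B₁ + B₂ = 3.58×10⁻⁴ + 4.65×10⁻⁵ = 4.05×10⁻⁴ T.

B ≈ 405 μT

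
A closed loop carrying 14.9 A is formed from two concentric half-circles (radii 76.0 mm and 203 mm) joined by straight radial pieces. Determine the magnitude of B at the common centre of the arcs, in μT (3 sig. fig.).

The radial connectors point toward the centre, so dl × r̂ = 0 and they contribute nothing.
Each semicircle gives μ₀I/(4R): inner arc 6.16×10⁻⁵ T, outer arc 2.31×10⁻⁵ T.
The two arcs carry current in opposite angular senses, so their fields oppose: B = |6.16×10⁻⁵ − 2.31×10⁻⁵| = 3.85×10⁻⁵ T.

B ≈ 38.5 μT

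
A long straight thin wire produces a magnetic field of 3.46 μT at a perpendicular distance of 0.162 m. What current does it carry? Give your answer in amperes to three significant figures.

For a long straight wire B = μ₀I/(2πd), so I = 2πdB/μ₀.
I = 2π × 0.162 × 3.46×10⁻⁶ / (4π×10⁻⁷) = 2.80 A.

I ≈ 2.80 A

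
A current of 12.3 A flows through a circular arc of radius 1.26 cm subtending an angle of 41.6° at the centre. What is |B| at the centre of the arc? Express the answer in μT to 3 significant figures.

The Biot–Savart field of a circular arc at its centre is B = μ₀Iφ/(4πR), with φ = 0.7261 rad.
B = (4π×10⁻⁷ × 12.3 × 0.7261) / (4π × 0.0126) = 7.09×10⁻⁵ T.

B ≈ 70.9 μT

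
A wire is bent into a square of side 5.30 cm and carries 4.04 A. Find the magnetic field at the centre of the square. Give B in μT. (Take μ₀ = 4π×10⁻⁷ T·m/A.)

Each side is a finite straight segment at perpendicular distance d = a/(2 tan(π/4)) = 0.0265 m from the centre, with end-angles ±π/4.
One side contributes B₁ = (μ₀I/4πd)·2 sin(π/4) = 2.16×10⁻⁵ T.
All 4 sides add in the same direction: B = 4 × 2.16×10⁻⁵ = 8.62×10⁻⁵ T.

B ≈ 86.2 μT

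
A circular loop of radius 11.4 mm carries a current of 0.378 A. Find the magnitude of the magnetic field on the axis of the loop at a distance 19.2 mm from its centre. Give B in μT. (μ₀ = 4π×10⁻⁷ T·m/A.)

On the axis of a circular loop, B = μ₀IR² / [2(R²+z²)^(3/2)].
R² + z² = (0.0114)² + (0.0192)² = 0.0004986 m², and (R²+z²)^(3/2) = 1.11×10⁻⁵ m³.
B = (4π×10⁻⁷ × 0.378 × 0.00013) / (2 × 1.11×10⁻⁵) = 2.77×10⁻⁶ T.

B ≈ 2.77 μT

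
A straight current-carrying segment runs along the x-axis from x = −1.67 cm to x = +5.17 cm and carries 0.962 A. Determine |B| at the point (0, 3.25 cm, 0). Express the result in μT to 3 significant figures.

For a finite straight segment, B = (μ₀I/4πd)(sinθ₁ + sinθ₂), where θ₁, θ₂ are the angles from the perpendicular to each end.
The perpendicular distance is d = 0.0325 m; the end-offsets along the wire are a = 0.0167 m and b = 0.0517 m.
sinθ₁ = 0.0167/√(0.0167²+0.0325²) = 0.4570; sinθ₂ = 0.0517/√(0.0517²+0.0325²) = 0.8466.
B = (4π×10⁻⁷ × 0.962) / (4π × 0.0325) × (0.4570 + 0.8466) = 3.86×10⁻⁶ T.

B ≈ 3.86 μT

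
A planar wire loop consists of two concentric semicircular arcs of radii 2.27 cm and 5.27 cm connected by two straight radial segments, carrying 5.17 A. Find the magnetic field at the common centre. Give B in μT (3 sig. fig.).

The radial connectors point toward the centre, so dl × r̂ = 0 and they contribute nothing.
Each semicircle gives μ₀I/(4R): inner arc 7.16×10⁻⁵ T, outer arc 3.08×10⁻⁵ T.
The two arcs carry current in opposite angular senses, so their fields oppose: B = |7.16×10⁻⁵ − 3.08×10⁻⁵| = 4.07×10⁻⁵ T.

B ≈ 40.7 μT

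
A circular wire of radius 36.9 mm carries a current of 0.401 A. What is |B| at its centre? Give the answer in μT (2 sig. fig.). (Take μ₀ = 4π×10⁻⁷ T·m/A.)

At the centre of a circular loop the Biot–Savart law gives B = μ₀I/(2R).
B = (4π×10⁻⁷ × 0.401) / (2 × 0.0369) = 6.83×10⁻⁶ T.

B ≈ 6.8 μT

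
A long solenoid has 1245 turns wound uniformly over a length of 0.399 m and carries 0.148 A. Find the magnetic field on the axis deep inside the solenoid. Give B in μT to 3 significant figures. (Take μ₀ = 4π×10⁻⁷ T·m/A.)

B ≈ 580 μT

Inside a long solenoid, B = μ₀nI with n = 3120 turns/m.
B = 4π×10⁻⁷ × 3120 × 0.148 = 5.80×10⁻⁴ T.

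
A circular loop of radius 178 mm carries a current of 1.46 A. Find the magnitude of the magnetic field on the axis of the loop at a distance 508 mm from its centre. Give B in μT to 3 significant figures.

On the axis of a circular loop, B = μ₀IR² / [2(R²+z²)^(3/2)].
R² + z² = (0.178)² + (0.508)² = 0.2897 m², and (R²+z²)^(3/2) = 0.156 m³.
B = (4π×10⁻⁷ × 1.46 × 0.03168) / (2 × 0.156) = 1.86×10⁻⁷ T.

B ≈ 0.186 μT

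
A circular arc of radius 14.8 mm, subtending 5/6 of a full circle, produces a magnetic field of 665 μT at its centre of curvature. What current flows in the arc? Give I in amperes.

I ≈ 18.8 A

For a circular arc, B = μ₀Iφ/(4πR) with φ in radians; here φ = 5.236 rad.
So I = 4πRB/(μ₀φ) = 4π × 0.0148 × 6.65×10⁻⁴ / (4π×10⁻⁷ × 5.236) = 18.8 A.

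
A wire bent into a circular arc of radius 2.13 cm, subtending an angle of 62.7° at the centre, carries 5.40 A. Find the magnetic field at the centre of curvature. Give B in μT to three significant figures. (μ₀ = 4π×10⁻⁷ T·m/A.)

B ≈ 27.7 μT

The Biot–Savart field of a circular arc at its centre is B = μ₀Iφ/(4πR), with φ = 1.094 rad.
B = (4π×10⁻⁷ × 5.40 × 1.094) / (4π × 0.0213) = 2.77×10⁻⁵ T.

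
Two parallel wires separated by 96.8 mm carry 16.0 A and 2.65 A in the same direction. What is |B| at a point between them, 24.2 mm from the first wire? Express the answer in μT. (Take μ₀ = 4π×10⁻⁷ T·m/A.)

B ≈ 125 μT

Each long wire gives B = μ₀I/(2πd). Distances are d₁ = 0.0242 m and d₂ = 0.0726 m.
B₁ = 1.32×10⁻⁴ T, B₂ = 7.30×10⁻⁶ T.
Between parallel currents the two contributions point in opposite directions, so they subtract. B = |B₁ − B₂| = |1.32×10⁻⁴ − 7.30×10⁻⁶| = 1.25×10⁻⁴ T.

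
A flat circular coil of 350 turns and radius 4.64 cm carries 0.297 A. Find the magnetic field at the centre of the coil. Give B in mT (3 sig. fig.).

B ≈ 1.41 mT

For an N-turn flat coil, B = Nμ₀I/(2R) with R = 0.0464 m.
B = 350 × 4.02×10⁻⁶ T = 1.41×10⁻³ T.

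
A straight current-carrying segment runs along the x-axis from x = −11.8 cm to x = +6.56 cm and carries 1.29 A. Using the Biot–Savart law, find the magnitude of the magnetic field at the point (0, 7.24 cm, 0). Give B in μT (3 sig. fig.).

B ≈ 2.72 μT

For a finite straight segment, B = (μ₀I/4πd)(sinθ₁ + sinθ₂), where θ₁, θ₂ are the angles from the perpendicular to each end.
The perpendicular distance is d = 0.0724 m; the end-offsets along the wire are a = 0.118 m and b = 0.0656 m.
sinθ₁ = 0.118/√(0.118²+0.0724²) = 0.8524; sinθ₂ = 0.0656/√(0.0656²+0.0724²) = 0.6714.
B = (4π×10⁻⁷ × 1.29) / (4π × 0.0724) × (0.8524 + 0.6714) = 2.72×10⁻⁶ T.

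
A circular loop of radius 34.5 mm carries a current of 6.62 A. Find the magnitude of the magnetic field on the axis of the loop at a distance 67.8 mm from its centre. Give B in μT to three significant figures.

On the axis of a circular loop, B = μ₀IR² / [2(R²+z²)^(3/2)].
R² + z² = (0.0345)² + (0.0678)² = 0.005787 m², and (R²+z²)^(3/2) = 4.40×10⁻⁴ m³.
B = (4π×10⁻⁷ × 6.62 × 0.00119) / (2 × 4.40×10⁻⁴) = 1.12×10⁻⁵ T.

B ≈ 11.2 μT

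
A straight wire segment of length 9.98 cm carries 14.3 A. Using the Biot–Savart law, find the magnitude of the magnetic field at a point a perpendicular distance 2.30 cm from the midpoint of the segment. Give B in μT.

B ≈ 113 μT

For a finite straight segment, B = (μ₀I/4πd)(sinθ₁ + sinθ₂), where θ₁, θ₂ are the angles from the perpendicular to each end.
The perpendicular from the point meets the wire at its midpoint, so each end is L/2 = 0.0499 m away along the wire.
sinθ₁ = 0.0499/√(0.0499²+0.023²) = 0.9082; sinθ₂ = 0.0499/√(0.0499²+0.023²) = 0.9082.
B = (4π×10⁻⁷ × 14.3) / (4π × 0.023) × (0.9082 + 0.9082) = 1.13×10⁻⁴ T.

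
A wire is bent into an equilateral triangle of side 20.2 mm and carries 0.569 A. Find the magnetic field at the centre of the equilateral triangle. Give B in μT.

B ≈ 50.7 μT

Each side is a finite straight segment at perpendicular distance d = a/(2 tan(π/3)) = 0.005831 m from the centre, with end-angles ±π/3.
One side contributes B₁ = (μ₀I/4πd)·2 sin(π/3) = 1.69×10⁻⁵ T.
All 3 sides add in the same direction: B = 3 × 1.69×10⁻⁵ = 5.07×10⁻⁵ T.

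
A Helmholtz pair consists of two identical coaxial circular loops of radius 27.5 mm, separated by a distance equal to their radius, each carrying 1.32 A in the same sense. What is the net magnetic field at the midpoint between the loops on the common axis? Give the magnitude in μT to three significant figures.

Each loop contributes B = μ₀IR²/[2(R²+z²)^(3/2)] on the axis, with z measured from that loop.
Loop 1 (z = 0.01375 m): B₁ = 2.16×10⁻⁵ T. Loop 2 (z = 0.01375 m): B₂ = 2.16×10⁻⁵ T.
The fields add: B = B₁ + B₂ = 4.32×10⁻⁵ T.

B ≈ 43.2 μT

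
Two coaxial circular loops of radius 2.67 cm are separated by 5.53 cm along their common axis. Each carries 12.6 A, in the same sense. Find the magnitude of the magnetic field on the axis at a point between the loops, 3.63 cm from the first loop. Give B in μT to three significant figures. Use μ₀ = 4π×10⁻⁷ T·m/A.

B ≈ 222 μT

Each loop contributes B = μ₀IR²/[2(R²+z²)^(3/2)] on the axis, with z measured from that loop.
Loop 1 (z = 0.0363 m): B₁ = 6.17×10⁻⁵ T. Loop 2 (z = 0.019 m): B₂ = 1.60×10⁻⁴ T.
The fields add: B = B₁ + B₂ = 2.22×10⁻⁴ T.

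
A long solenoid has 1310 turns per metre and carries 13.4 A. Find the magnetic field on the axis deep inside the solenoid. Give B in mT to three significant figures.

Inside a long solenoid, B = μ₀nI with n = 1310 turns/m.
B = 4π×10⁻⁷ × 1310 × 13.4 = 2.21×10⁻² T.

B ≈ 22.1 mT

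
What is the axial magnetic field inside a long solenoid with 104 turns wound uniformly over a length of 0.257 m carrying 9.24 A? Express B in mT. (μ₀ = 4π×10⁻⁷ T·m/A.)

Inside a long solenoid, B = μ₀nI with n = 404.7 turns/m.
B = 4π×10⁻⁷ × 404.7 × 9.24 = 4.70×10⁻³ T.

B ≈ 4.70 mT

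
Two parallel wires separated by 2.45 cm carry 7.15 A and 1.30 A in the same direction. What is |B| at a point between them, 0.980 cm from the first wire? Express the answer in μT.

Each long wire gives B = μ₀I/(2πd). Distances are d₁ = 0.0098 m and d₂ = 0.0147 m.
B₁ = 1.46×10⁻⁴ T, B₂ = 1.77×10⁻⁵ T.
Between parallel currents the two contributions point in opposite directions, so they subtract. B = |B₁ − B₂| = |1.46×10⁻⁴ − 1.77×10⁻⁵| = 1.28×10⁻⁴ T.

B ≈ 128 μT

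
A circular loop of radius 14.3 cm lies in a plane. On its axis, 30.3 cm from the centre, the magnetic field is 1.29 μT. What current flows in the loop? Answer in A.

On the axis of a loop, B = μ₀IR²/[2(R²+z²)^(3/2)], so I = 2B(R²+z²)^(3/2)/(μ₀R²).
R² + z² = 0.02045 + 0.09181 = 0.1123 m²; raised to 3/2 gives 3.76×10⁻² m³.
I = 2 × 1.29×10⁻⁶ × 3.76×10⁻² / (1.26×10⁻⁶ × 0.02045) = 3.78 A.

I ≈ 3.78 A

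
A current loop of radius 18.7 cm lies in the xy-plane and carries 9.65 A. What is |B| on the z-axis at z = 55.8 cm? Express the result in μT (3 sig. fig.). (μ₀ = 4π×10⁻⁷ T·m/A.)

On the axis of a circular loop, B = μ₀IR² / [2(R²+z²)^(3/2)].
R² + z² = (0.187)² + (0.558)² = 0.3463 m², and (R²+z²)^(3/2) = 0.204 m³.
B = (4π×10⁻⁷ × 9.65 × 0.03497) / (2 × 0.204) = 1.04×10⁻⁶ T.

B ≈ 1.04 μT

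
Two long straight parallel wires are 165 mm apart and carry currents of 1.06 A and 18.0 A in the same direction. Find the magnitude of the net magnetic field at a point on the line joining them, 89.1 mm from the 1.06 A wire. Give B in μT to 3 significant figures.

Each long wire gives B = μ₀I/(2πd). Distances are d₁ = 0.0891 m and d₂ = 0.0759 m.
B₁ = 2.38×10⁻⁶ T, B₂ = 4.74×10⁻⁵ T.
Between parallel currents the two contributions point in opposite directions, so they subtract. B = |B₁ − B₂| = |2.38×10⁻⁶ − 4.74×10⁻⁵| = 4.51×10⁻⁵ T.

B ≈ 45.1 μT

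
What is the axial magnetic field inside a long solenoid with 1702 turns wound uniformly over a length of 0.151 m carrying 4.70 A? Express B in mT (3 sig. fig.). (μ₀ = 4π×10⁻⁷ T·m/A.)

Inside a long solenoid, B = μ₀nI with n = 1.127×10⁴ turns/m.
B = 4π×10⁻⁷ × 1.127×10⁴ × 4.70 = 6.66×10⁻² T.

B ≈ 66.6 mT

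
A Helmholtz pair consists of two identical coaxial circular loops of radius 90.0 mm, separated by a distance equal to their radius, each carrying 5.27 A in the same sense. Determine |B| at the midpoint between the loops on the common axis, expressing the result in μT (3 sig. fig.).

B ≈ 52.7 μT

Each loop contributes B = μ₀IR²/[2(R²+z²)^(3/2)] on the axis, with z measured from that loop.
Loop 1 (z = 0.045 m): B₁ = 2.63×10⁻⁵ T. Loop 2 (z = 0.045 m): B₂ = 2.63×10⁻⁵ T.
The fields add: B = B₁ + B₂ = 5.27×10⁻⁵ T.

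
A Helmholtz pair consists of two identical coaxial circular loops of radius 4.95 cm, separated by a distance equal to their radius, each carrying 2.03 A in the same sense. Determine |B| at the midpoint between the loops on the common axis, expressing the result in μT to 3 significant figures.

Each loop contributes B = μ₀IR²/[2(R²+z²)^(3/2)] on the axis, with z measured from that loop.
Loop 1 (z = 0.02475 m): B₁ = 1.84×10⁻⁵ T. Loop 2 (z = 0.02475 m): B₂ = 1.84×10⁻⁵ T.
The fields add: B = B₁ + B₂ = 3.69×10⁻⁵ T.

B ≈ 36.9 μT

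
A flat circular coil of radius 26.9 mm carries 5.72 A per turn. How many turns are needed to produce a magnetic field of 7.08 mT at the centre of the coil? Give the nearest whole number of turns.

For an N-turn coil, B = Nμ₀I/(2R). A single turn gives B₁ = 1.34×10⁻⁴ T with R = 0.0269 m.
N = B/B₁ = 7.08×10⁻³ / 1.34×10⁻⁴ = 52.99.

N = 53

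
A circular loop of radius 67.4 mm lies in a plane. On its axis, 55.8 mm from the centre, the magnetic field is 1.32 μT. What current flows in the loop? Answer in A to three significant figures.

I ≈ 0.310 A

On the axis of a loop, B = μ₀IR²/[2(R²+z²)^(3/2)], so I = 2B(R²+z²)^(3/2)/(μ₀R²).
R² + z² = 0.004543 + 0.003114 = 0.007656 m²; raised to 3/2 gives 6.70×10⁻⁴ m³.
I = 2 × 1.32×10⁻⁶ × 6.70×10⁻⁴ / (1.26×10⁻⁶ × 0.004543) = 0.310 A.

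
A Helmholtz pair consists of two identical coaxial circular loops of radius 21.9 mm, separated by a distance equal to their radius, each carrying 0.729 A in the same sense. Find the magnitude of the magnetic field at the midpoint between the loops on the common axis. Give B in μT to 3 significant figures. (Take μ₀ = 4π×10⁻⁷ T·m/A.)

B ≈ 29.9 μT

Each loop contributes B = μ₀IR²/[2(R²+z²)^(3/2)] on the axis, with z measured from that loop.
Loop 1 (z = 0.01095 m): B₁ = 1.50×10⁻⁵ T. Loop 2 (z = 0.01095 m): B₂ = 1.50×10⁻⁵ T.
The fields add: B = B₁ + B₂ = 2.99×10⁻⁵ T.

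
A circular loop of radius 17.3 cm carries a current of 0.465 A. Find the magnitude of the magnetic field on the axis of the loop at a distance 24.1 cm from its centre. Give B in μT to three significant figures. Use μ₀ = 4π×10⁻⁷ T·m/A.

B ≈ 0.335 μT

On the axis of a circular loop, B = μ₀IR² / [2(R²+z²)^(3/2)].
R² + z² = (0.173)² + (0.241)² = 0.08801 m², and (R²+z²)^(3/2) = 2.61×10⁻² m³.
B = (4π×10⁻⁷ × 0.465 × 0.02993) / (2 × 2.61×10⁻²) = 3.35×10⁻⁷ T.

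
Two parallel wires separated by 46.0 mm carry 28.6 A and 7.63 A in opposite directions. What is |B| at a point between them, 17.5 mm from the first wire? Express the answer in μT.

Each long wire gives B = μ₀I/(2πd). Distances are d₁ = 0.0175 m and d₂ = 0.0285 m.
B₁ = 3.27×10⁻⁴ T, B₂ = 5.35×10⁻⁵ T.
Between antiparallel currents both contributions point the same way, so they add. B = B₁ + B₂ = 3.27×10⁻⁴ + 5.35×10⁻⁵ = 3.80×10⁻⁴ T.

B ≈ 380 μT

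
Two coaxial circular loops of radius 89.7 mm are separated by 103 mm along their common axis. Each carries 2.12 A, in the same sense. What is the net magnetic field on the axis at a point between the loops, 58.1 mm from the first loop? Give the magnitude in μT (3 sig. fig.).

B ≈ 19.4 μT

Each loop contributes B = μ₀IR²/[2(R²+z²)^(3/2)] on the axis, with z measured from that loop.
Loop 1 (z = 0.0581 m): B₁ = 8.78×10⁻⁶ T. Loop 2 (z = 0.0449 m): B₂ = 1.06×10⁻⁵ T.
The fields add: B = B₁ + B₂ = 1.94×10⁻⁵ T.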